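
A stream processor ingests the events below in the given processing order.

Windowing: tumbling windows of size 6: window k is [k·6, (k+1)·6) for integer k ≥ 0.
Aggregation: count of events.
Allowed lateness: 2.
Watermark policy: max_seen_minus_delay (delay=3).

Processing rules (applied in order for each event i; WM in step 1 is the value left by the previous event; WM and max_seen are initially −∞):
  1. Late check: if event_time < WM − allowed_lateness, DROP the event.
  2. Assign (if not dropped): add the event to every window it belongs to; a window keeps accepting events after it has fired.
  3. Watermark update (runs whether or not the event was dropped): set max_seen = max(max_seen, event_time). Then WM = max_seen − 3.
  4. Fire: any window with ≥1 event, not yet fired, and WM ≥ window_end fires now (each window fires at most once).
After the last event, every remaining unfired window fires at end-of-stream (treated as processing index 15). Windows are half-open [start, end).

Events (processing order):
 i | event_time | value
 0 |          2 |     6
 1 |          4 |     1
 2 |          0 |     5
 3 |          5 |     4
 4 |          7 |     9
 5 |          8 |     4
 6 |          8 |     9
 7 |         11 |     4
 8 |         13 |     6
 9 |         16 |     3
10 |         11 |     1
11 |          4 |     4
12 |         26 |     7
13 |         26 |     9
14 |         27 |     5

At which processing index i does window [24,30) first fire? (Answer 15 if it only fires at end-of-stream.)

i=0 t=2 v=6: → [0,6); WM=-1
i=1 t=4 v=1: → [0,6); WM=1
i=2 t=0 v=5: → [0,6); WM=1
i=3 t=5 v=4: → [0,6); WM=2
i=4 t=7 v=9: → [6,12); WM=4
i=5 t=8 v=4: → [6,12); WM=5
i=6 t=8 v=9: → [6,12); WM=5
i=7 t=11 v=4: → [6,12); WM=8; [0,6) fires=4
i=8 t=13 v=6: → [12,18); WM=10
i=9 t=16 v=3: → [12,18); WM=13; [6,12) fires=4
i=10 t=11 v=1: → [6,12); WM=13
i=11 t=4 v=4: DROP (t<13-2); WM=13
i=12 t=26 v=7: → [24,30); WM=23; [12,18) fires=2
i=13 t=26 v=9: → [24,30); WM=23
i=14 t=27 v=5: → [24,30); WM=24

15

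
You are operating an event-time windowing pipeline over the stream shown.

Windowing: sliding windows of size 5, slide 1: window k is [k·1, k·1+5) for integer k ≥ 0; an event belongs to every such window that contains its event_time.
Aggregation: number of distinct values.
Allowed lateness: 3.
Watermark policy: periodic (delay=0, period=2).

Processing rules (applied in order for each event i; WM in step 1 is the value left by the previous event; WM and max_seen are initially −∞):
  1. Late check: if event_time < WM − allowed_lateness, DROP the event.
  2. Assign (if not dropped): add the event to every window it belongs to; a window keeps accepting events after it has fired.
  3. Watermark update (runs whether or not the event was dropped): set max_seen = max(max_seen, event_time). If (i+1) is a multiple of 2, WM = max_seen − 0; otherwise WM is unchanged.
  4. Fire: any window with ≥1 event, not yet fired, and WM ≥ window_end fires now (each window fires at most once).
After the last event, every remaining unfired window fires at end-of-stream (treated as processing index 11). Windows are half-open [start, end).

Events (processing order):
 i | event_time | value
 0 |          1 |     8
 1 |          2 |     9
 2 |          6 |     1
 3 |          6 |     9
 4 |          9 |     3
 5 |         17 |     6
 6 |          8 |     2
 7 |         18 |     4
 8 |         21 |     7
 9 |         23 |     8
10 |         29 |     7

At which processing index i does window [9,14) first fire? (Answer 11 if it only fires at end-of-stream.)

5

i=0 t=1 v=8: → [1,6),[0,5); WM=−∞
i=1 t=2 v=9: → [2,7),[1,6),[0,5); WM=2
i=2 t=6 v=1: → [6,11),[5,10),[4,9),[3,8),[2,7); WM=2
i=3 t=6 v=9: → [6,11),[5,10),[4,9),[3,8),[2,7); WM=6; [0,5) fires=2 [1,6) fires=2
i=4 t=9 v=3: → [9,14),[8,13),[7,12),[6,11),[5,10); WM=6
i=5 t=17 v=6: → [17,22),[16,21),[15,20),[14,19),[13,18); WM=17; [2,7) fires=2 [3,8) fires=2 [4,9) fires=2 [5,10) fires=3 [6,11) fires=3 [7,12) fires=1 [8,13) fires=1 [9,14) fires=1
i=6 t=8 v=2: DROP (t<17-3); WM=17
i=7 t=18 v=4: → [18,23),[17,22),[16,21),[15,20),[14,19); WM=18; [13,18) fires=1
i=8 t=21 v=7: → [21,26),[20,25),[19,24),[18,23),[17,22); WM=18
i=9 t=23 v=8: → [23,28),[22,27),[21,26),[20,25),[19,24); WM=23; [14,19) fires=2 [15,20) fires=2 [16,21) fires=2 [17,22) fires=3 [18,23) fires=2
i=10 t=29 v=7: → [29,34),[28,33),[27,32),[26,31),[25,30); WM=23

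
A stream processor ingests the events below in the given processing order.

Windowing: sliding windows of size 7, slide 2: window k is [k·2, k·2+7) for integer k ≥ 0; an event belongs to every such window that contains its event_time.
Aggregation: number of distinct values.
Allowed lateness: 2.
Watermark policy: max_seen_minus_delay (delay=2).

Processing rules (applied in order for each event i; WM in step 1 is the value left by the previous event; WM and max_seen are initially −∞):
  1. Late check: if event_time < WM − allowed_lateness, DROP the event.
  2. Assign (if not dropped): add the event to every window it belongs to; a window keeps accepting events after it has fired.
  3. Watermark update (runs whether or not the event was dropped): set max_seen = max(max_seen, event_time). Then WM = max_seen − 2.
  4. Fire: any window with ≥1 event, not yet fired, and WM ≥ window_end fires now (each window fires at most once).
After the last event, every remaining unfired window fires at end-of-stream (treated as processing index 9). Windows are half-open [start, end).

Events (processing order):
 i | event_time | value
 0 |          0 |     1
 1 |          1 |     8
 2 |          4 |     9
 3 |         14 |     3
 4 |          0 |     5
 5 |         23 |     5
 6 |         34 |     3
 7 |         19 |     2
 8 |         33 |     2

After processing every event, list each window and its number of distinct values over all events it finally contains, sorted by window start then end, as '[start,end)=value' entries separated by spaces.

[0,7)=3 [2,9)=1 [4,11)=1 [8,15)=1 [10,17)=1 [12,19)=1 [14,21)=1 [18,25)=1 [20,27)=1 [22,29)=1 [28,35)=2 [30,37)=2 [32,39)=2 [34,41)=1

i=0 t=0 v=1: → [0,7); WM=-2
i=1 t=1 v=8: → [0,7); WM=-1
i=2 t=4 v=9: → [4,11),[2,9),[0,7); WM=2
i=3 t=14 v=3: → [14,21),[12,19),[10,17),[8,15); WM=12; [0,7) fires=3 [2,9) fires=1 [4,11) fires=1
i=4 t=0 v=5: DROP (t<12-2); WM=12
i=5 t=23 v=5: → [22,29),[20,27),[18,25); WM=21; [8,15) fires=1 [10,17) fires=1 [12,19) fires=1 [14,21) fires=1
i=6 t=34 v=3: → [34,41),[32,39),[30,37),[28,35); WM=32; [18,25) fires=1 [20,27) fires=1 [22,29) fires=1
i=7 t=19 v=2: DROP (t<32-2); WM=32
i=8 t=33 v=2: → [32,39),[30,37),[28,35); WM=32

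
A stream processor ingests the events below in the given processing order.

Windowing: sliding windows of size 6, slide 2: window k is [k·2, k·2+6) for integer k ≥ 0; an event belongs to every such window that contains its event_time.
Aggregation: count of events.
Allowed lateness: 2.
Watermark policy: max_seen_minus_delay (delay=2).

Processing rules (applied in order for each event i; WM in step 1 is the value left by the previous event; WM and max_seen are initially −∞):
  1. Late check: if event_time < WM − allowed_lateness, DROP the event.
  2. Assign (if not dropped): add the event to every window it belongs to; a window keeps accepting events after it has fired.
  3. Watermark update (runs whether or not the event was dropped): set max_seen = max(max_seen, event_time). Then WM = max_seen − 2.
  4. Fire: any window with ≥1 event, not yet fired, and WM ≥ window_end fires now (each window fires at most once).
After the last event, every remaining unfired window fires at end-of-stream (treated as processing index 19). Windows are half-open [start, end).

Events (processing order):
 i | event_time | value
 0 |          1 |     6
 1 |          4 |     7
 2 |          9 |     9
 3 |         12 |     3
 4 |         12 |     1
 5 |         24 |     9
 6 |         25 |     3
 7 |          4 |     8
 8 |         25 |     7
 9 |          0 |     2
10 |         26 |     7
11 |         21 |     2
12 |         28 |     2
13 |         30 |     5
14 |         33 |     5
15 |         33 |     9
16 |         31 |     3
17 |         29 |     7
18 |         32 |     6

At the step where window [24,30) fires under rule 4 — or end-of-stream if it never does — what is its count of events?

5

i=0 t=1 v=6: → [0,6); WM=-1
i=1 t=4 v=7: → [4,10),[2,8),[0,6); WM=2
i=2 t=9 v=9: → [8,14),[6,12),[4,10); WM=7; [0,6) fires=2
i=3 t=12 v=3: → [12,18),[10,16),[8,14); WM=10; [2,8) fires=1 [4,10) fires=2
i=4 t=12 v=1: → [12,18),[10,16),[8,14); WM=10
i=5 t=24 v=9: → [24,30),[22,28),[20,26); WM=22; [6,12) fires=1 [8,14) fires=3 [10,16) fires=2 [12,18) fires=2
i=6 t=25 v=3: → [24,30),[22,28),[20,26); WM=23
i=7 t=4 v=8: DROP (t<23-2); WM=23
i=8 t=25 v=7: → [24,30),[22,28),[20,26); WM=23
i=9 t=0 v=2: DROP (t<23-2); WM=23
i=10 t=26 v=7: → [26,32),[24,30),[22,28); WM=24
i=11 t=21 v=2: DROP (t<24-2); WM=24
i=12 t=28 v=2: → [28,34),[26,32),[24,30); WM=26; [20,26) fires=3
i=13 t=30 v=5: → [30,36),[28,34),[26,32); WM=28; [22,28) fires=4
i=14 t=33 v=5: → [32,38),[30,36),[28,34); WM=31; [24,30) fires=5
i=15 t=33 v=9: → [32,38),[30,36),[28,34); WM=31
i=16 t=31 v=3: → [30,36),[28,34),[26,32); WM=31
i=17 t=29 v=7: → [28,34),[26,32),[24,30); WM=31
i=18 t=32 v=6: → [32,38),[30,36),[28,34); WM=31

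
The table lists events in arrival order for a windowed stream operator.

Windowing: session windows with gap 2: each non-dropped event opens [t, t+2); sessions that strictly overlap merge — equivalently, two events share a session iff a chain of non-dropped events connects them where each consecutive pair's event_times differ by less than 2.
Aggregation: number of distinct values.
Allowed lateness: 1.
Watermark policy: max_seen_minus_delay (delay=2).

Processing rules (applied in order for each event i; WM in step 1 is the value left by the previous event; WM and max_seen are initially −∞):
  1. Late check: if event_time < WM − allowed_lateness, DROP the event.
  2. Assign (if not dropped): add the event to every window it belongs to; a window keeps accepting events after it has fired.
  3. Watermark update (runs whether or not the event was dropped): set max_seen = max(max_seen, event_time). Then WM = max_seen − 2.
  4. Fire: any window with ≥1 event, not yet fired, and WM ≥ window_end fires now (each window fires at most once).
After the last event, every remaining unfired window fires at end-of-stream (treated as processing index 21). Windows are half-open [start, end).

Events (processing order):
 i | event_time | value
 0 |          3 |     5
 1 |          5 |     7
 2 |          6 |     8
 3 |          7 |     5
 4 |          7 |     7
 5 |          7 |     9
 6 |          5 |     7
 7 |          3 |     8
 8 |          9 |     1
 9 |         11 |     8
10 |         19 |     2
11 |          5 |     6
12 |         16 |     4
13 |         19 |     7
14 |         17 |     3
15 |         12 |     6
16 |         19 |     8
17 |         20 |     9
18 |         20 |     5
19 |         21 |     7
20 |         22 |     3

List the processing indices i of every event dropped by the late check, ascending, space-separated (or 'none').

7 11 15

i=0 t=3 v=5: → [3,5); WM=1
i=1 t=5 v=7: → [5,7); WM=3
i=2 t=6 v=8: → [5,8); WM=4
i=3 t=7 v=5: → [5,9); WM=5
i=4 t=7 v=7: → [5,9); WM=5
i=5 t=7 v=9: → [5,9); WM=5
i=6 t=5 v=7: → [5,9); WM=5
i=7 t=3 v=8: DROP (t<5-1); WM=5
i=8 t=9 v=1: → [9,11); WM=7
i=9 t=11 v=8: → [11,13); WM=9
i=10 t=19 v=2: → [19,21); WM=17
i=11 t=5 v=6: DROP (t<17-1); WM=17
i=12 t=16 v=4: → [16,18); WM=17
i=13 t=19 v=7: → [19,21); WM=17
i=14 t=17 v=3: → [16,19); WM=17
i=15 t=12 v=6: DROP (t<17-1); WM=17
i=16 t=19 v=8: → [19,21); WM=17
i=17 t=20 v=9: → [19,22); WM=18
i=18 t=20 v=5: → [19,22); WM=18
i=19 t=21 v=7: → [19,23); WM=19
i=20 t=22 v=3: → [19,24); WM=20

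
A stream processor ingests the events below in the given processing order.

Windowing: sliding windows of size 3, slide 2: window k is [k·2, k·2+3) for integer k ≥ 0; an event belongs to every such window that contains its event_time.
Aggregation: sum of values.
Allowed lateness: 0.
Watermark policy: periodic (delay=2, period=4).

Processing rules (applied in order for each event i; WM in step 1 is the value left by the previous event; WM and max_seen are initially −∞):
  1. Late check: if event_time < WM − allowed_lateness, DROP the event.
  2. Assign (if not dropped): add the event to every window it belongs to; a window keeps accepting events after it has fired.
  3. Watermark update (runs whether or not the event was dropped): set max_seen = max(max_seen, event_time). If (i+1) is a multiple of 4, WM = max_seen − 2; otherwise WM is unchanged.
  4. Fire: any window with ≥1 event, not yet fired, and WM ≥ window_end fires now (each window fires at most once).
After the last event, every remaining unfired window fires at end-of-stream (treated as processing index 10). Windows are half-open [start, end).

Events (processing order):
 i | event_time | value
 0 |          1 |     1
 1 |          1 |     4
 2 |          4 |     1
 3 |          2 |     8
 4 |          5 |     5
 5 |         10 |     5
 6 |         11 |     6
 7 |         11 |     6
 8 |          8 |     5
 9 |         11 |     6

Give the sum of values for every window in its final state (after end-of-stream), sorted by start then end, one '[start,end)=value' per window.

[0,3)=13 [2,5)=9 [4,7)=6 [8,11)=5 [10,13)=23

i=0 t=1 v=1: → [0,3); WM=−∞
i=1 t=1 v=4: → [0,3); WM=−∞
i=2 t=4 v=1: → [4,7),[2,5); WM=−∞
i=3 t=2 v=8: → [2,5),[0,3); WM=2
i=4 t=5 v=5: → [4,7); WM=2
i=5 t=10 v=5: → [10,13),[8,11); WM=2
i=6 t=11 v=6: → [10,13); WM=2
i=7 t=11 v=6: → [10,13); WM=9; [0,3) fires=13 [2,5) fires=9 [4,7) fires=6
i=8 t=8 v=5: DROP (t<9-0); WM=9
i=9 t=11 v=6: → [10,13); WM=9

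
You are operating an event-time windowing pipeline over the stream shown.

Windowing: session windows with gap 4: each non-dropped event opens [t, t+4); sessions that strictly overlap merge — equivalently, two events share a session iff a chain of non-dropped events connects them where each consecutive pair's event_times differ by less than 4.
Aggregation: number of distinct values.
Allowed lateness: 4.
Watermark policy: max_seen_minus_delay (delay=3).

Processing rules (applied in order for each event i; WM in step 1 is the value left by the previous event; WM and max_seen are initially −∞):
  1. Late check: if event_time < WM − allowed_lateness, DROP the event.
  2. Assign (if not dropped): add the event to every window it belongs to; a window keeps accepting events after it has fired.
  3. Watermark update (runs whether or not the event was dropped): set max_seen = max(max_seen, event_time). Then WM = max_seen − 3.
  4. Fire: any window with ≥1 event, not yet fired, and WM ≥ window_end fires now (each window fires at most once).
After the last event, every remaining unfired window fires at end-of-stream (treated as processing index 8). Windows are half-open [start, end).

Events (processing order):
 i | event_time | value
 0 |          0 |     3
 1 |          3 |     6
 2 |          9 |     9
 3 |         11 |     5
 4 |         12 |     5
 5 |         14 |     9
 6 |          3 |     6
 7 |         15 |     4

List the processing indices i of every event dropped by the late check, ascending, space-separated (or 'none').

i=0 t=0 v=3: → [0,4); WM=-3
i=1 t=3 v=6: → [0,7); WM=0
i=2 t=9 v=9: → [9,13); WM=6
i=3 t=11 v=5: → [9,15); WM=8
i=4 t=12 v=5: → [9,16); WM=9
i=5 t=14 v=9: → [9,18); WM=11
i=6 t=3 v=6: DROP (t<11-4); WM=11
i=7 t=15 v=4: → [9,19); WM=12

6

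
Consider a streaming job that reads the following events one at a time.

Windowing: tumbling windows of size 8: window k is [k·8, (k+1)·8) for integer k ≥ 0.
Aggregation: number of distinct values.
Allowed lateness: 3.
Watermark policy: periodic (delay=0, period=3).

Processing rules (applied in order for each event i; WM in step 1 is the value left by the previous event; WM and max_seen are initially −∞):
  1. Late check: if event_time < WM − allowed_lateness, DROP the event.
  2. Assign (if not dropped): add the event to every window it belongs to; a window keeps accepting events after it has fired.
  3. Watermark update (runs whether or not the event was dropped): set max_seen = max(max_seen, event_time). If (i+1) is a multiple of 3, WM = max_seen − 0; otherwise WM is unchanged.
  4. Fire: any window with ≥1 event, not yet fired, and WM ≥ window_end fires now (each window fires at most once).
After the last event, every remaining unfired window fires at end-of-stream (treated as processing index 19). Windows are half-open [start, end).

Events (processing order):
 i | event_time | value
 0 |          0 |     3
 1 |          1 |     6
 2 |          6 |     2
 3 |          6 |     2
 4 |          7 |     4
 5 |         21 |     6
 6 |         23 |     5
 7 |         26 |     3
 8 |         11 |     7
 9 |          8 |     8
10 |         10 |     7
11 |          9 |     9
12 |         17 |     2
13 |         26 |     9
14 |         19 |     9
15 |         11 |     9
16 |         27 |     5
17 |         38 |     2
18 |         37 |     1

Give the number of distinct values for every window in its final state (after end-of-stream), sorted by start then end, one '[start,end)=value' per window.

i=0 t=0 v=3: → [0,8); WM=−∞
i=1 t=1 v=6: → [0,8); WM=−∞
i=2 t=6 v=2: → [0,8); WM=6
i=3 t=6 v=2: → [0,8); WM=6
i=4 t=7 v=4: → [0,8); WM=6
i=5 t=21 v=6: → [16,24); WM=21; [0,8) fires=4
i=6 t=23 v=5: → [16,24); WM=21
i=7 t=26 v=3: → [24,32); WM=21
i=8 t=11 v=7: DROP (t<21-3); WM=26; [16,24) fires=2
i=9 t=8 v=8: DROP (t<26-3); WM=26
i=10 t=10 v=7: DROP (t<26-3); WM=26
i=11 t=9 v=9: DROP (t<26-3); WM=26
i=12 t=17 v=2: DROP (t<26-3); WM=26
i=13 t=26 v=9: → [24,32); WM=26
i=14 t=19 v=9: DROP (t<26-3); WM=26
i=15 t=11 v=9: DROP (t<26-3); WM=26
i=16 t=27 v=5: → [24,32); WM=26
i=17 t=38 v=2: → [32,40); WM=38; [24,32) fires=3
i=18 t=37 v=1: → [32,40); WM=38

[0,8)=4 [16,24)=2 [24,32)=3 [32,40)=2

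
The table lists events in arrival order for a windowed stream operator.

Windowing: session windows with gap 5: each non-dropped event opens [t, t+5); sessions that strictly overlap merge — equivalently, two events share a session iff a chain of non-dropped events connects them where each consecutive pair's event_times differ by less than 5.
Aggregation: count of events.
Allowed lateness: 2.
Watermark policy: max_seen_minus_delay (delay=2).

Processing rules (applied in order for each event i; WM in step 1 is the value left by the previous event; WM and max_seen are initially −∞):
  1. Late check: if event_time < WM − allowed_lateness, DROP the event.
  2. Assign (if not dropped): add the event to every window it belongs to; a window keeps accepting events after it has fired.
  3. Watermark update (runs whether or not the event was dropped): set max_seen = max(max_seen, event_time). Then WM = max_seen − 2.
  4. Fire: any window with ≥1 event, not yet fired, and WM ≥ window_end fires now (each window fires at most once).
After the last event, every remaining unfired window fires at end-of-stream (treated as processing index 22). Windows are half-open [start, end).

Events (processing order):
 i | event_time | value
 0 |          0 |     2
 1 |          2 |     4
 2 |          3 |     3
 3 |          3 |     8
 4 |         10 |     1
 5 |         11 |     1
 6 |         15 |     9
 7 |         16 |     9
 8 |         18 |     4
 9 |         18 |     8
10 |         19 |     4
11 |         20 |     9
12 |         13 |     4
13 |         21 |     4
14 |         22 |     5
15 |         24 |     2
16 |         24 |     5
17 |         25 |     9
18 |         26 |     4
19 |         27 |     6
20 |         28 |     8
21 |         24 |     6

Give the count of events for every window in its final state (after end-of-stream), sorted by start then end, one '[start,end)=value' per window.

i=0 t=0 v=2: → [0,5); WM=-2
i=1 t=2 v=4: → [0,7); WM=0
i=2 t=3 v=3: → [0,8); WM=1
i=3 t=3 v=8: → [0,8); WM=1
i=4 t=10 v=1: → [10,15); WM=8
i=5 t=11 v=1: → [10,16); WM=9
i=6 t=15 v=9: → [10,20); WM=13
i=7 t=16 v=9: → [10,21); WM=14
i=8 t=18 v=4: → [10,23); WM=16
i=9 t=18 v=8: → [10,23); WM=16
i=10 t=19 v=4: → [10,24); WM=17
i=11 t=20 v=9: → [10,25); WM=18
i=12 t=13 v=4: DROP (t<18-2); WM=18
i=13 t=21 v=4: → [10,26); WM=19
i=14 t=22 v=5: → [10,27); WM=20
i=15 t=24 v=2: → [10,29); WM=22
i=16 t=24 v=5: → [10,29); WM=22
i=17 t=25 v=9: → [10,30); WM=23
i=18 t=26 v=4: → [10,31); WM=24
i=19 t=27 v=6: → [10,32); WM=25
i=20 t=28 v=8: → [10,33); WM=26
i=21 t=24 v=6: → [10,33); WM=26

[0,8)=4 [10,33)=17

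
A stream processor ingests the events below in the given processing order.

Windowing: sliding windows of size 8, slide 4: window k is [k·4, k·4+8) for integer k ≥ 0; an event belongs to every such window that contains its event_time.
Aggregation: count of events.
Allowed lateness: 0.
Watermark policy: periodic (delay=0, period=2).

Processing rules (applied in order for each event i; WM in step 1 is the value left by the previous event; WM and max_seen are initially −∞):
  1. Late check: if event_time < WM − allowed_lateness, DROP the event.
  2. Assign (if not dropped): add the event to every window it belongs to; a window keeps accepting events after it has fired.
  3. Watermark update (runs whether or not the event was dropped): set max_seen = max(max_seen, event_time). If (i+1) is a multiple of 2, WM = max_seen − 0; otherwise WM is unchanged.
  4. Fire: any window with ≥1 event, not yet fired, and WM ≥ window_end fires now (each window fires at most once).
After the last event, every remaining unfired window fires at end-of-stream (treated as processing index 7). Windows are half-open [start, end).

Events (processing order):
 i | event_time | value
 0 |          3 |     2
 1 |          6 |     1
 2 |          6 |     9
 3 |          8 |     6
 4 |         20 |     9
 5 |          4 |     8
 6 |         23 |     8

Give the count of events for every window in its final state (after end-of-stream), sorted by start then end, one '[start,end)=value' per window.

i=0 t=3 v=2: → [0,8); WM=−∞
i=1 t=6 v=1: → [4,12),[0,8); WM=6
i=2 t=6 v=9: → [4,12),[0,8); WM=6
i=3 t=8 v=6: → [8,16),[4,12); WM=8; [0,8) fires=3
i=4 t=20 v=9: → [20,28),[16,24); WM=8
i=5 t=4 v=8: DROP (t<8-0); WM=20; [4,12) fires=3 [8,16) fires=1
i=6 t=23 v=8: → [20,28),[16,24); WM=20

[0,8)=3 [4,12)=3 [8,16)=1 [16,24)=2 [20,28)=2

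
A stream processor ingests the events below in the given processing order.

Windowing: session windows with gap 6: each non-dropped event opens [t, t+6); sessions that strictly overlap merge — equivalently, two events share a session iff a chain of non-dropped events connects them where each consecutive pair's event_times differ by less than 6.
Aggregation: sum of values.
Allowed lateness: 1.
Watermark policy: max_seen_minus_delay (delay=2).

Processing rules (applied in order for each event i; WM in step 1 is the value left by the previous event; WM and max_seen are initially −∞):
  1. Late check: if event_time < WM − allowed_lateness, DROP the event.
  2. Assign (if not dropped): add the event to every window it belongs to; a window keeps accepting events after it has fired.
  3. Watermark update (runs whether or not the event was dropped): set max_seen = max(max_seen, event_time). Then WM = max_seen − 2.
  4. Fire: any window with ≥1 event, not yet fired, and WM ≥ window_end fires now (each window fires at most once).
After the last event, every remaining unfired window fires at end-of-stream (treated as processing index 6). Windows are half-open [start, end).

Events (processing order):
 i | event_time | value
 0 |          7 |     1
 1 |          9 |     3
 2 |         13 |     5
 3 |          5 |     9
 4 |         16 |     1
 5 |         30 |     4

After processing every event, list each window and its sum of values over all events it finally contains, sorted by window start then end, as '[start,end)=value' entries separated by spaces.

[7,22)=10 [30,36)=4

i=0 t=7 v=1: → [7,13); WM=5
i=1 t=9 v=3: → [7,15); WM=7
i=2 t=13 v=5: → [7,19); WM=11
i=3 t=5 v=9: DROP (t<11-1); WM=11
i=4 t=16 v=1: → [7,22); WM=14
i=5 t=30 v=4: → [30,36); WM=28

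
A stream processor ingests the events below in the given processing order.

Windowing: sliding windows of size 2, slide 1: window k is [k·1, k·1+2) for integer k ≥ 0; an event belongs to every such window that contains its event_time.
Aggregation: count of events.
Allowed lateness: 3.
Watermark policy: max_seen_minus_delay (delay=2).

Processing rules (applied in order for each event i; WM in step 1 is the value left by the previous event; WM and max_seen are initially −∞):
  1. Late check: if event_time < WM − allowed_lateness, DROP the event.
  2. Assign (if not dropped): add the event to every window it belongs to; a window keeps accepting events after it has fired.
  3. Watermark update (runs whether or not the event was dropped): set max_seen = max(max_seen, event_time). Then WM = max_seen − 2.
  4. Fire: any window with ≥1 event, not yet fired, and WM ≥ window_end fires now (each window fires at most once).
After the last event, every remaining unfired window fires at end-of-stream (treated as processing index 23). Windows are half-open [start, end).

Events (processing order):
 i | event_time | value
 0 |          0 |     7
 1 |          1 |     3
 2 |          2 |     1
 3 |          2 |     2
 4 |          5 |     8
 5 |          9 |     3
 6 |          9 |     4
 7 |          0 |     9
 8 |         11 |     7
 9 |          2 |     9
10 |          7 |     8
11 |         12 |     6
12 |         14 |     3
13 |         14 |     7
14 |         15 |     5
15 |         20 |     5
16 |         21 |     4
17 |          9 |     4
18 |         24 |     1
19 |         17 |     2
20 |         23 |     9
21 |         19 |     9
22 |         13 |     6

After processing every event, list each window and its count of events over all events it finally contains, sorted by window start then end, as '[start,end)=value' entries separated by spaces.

i=0 t=0 v=7: → [0,2); WM=-2
i=1 t=1 v=3: → [1,3),[0,2); WM=-1
i=2 t=2 v=1: → [2,4),[1,3); WM=0
i=3 t=2 v=2: → [2,4),[1,3); WM=0
i=4 t=5 v=8: → [5,7),[4,6); WM=3; [0,2) fires=2 [1,3) fires=3
i=5 t=9 v=3: → [9,11),[8,10); WM=7; [2,4) fires=2 [4,6) fires=1 [5,7) fires=1
i=6 t=9 v=4: → [9,11),[8,10); WM=7
i=7 t=0 v=9: DROP (t<7-3); WM=7
i=8 t=11 v=7: → [11,13),[10,12); WM=9
i=9 t=2 v=9: DROP (t<9-3); WM=9
i=10 t=7 v=8: → [7,9),[6,8); WM=9; [6,8) fires=1 [7,9) fires=1
i=11 t=12 v=6: → [12,14),[11,13); WM=10; [8,10) fires=2
i=12 t=14 v=3: → [14,16),[13,15); WM=12; [9,11) fires=2 [10,12) fires=1
i=13 t=14 v=7: → [14,16),[13,15); WM=12
i=14 t=15 v=5: → [15,17),[14,16); WM=13; [11,13) fires=2
i=15 t=20 v=5: → [20,22),[19,21); WM=18; [12,14) fires=1 [13,15) fires=2 [14,16) fires=3 [15,17) fires=1
i=16 t=21 v=4: → [21,23),[20,22); WM=19
i=17 t=9 v=4: DROP (t<19-3); WM=19
i=18 t=24 v=1: → [24,26),[23,25); WM=22; [19,21) fires=1 [20,22) fires=2
i=19 t=17 v=2: DROP (t<22-3); WM=22
i=20 t=23 v=9: → [23,25),[22,24); WM=22
i=21 t=19 v=9: → [19,21),[18,20); WM=22; [18,20) fires=1
i=22 t=13 v=6: DROP (t<22-3); WM=22

[0,2)=2 [1,3)=3 [2,4)=2 [4,6)=1 [5,7)=1 [6,8)=1 [7,9)=1 [8,10)=2 [9,11)=2 [10,12)=1 [11,13)=2 [12,14)=1 [13,15)=2 [14,16)=3 [15,17)=1 [18,20)=1 [19,21)=2 [20,22)=2 [21,23)=1 [22,24)=1 [23,25)=2 [24,26)=1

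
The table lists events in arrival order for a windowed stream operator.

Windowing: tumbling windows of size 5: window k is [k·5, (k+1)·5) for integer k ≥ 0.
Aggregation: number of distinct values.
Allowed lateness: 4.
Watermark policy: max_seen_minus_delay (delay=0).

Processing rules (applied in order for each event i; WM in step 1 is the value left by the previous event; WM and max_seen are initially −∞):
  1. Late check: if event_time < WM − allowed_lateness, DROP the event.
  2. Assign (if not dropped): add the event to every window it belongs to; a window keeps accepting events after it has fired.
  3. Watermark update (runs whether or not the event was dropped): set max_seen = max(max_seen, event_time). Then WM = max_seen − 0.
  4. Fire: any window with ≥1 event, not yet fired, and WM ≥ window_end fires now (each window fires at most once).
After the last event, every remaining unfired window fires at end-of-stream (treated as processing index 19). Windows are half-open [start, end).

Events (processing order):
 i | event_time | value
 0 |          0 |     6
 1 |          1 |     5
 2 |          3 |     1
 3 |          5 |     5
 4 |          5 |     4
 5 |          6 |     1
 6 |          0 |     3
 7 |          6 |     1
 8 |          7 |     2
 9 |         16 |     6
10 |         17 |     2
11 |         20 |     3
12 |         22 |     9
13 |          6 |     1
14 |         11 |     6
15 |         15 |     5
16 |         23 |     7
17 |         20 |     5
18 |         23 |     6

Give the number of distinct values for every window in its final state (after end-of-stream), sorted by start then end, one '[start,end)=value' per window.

i=0 t=0 v=6: → [0,5); WM=0
i=1 t=1 v=5: → [0,5); WM=1
i=2 t=3 v=1: → [0,5); WM=3
i=3 t=5 v=5: → [5,10); WM=5; [0,5) fires=3
i=4 t=5 v=4: → [5,10); WM=5
i=5 t=6 v=1: → [5,10); WM=6
i=6 t=0 v=3: DROP (t<6-4); WM=6
i=7 t=6 v=1: → [5,10); WM=6
i=8 t=7 v=2: → [5,10); WM=7
i=9 t=16 v=6: → [15,20); WM=16; [5,10) fires=4
i=10 t=17 v=2: → [15,20); WM=17
i=11 t=20 v=3: → [20,25); WM=20; [15,20) fires=2
i=12 t=22 v=9: → [20,25); WM=22
i=13 t=6 v=1: DROP (t<22-4); WM=22
i=14 t=11 v=6: DROP (t<22-4); WM=22
i=15 t=15 v=5: DROP (t<22-4); WM=22
i=16 t=23 v=7: → [20,25); WM=23
i=17 t=20 v=5: → [20,25); WM=23
i=18 t=23 v=6: → [20,25); WM=23

[0,5)=3 [5,10)=4 [15,20)=2 [20,25)=5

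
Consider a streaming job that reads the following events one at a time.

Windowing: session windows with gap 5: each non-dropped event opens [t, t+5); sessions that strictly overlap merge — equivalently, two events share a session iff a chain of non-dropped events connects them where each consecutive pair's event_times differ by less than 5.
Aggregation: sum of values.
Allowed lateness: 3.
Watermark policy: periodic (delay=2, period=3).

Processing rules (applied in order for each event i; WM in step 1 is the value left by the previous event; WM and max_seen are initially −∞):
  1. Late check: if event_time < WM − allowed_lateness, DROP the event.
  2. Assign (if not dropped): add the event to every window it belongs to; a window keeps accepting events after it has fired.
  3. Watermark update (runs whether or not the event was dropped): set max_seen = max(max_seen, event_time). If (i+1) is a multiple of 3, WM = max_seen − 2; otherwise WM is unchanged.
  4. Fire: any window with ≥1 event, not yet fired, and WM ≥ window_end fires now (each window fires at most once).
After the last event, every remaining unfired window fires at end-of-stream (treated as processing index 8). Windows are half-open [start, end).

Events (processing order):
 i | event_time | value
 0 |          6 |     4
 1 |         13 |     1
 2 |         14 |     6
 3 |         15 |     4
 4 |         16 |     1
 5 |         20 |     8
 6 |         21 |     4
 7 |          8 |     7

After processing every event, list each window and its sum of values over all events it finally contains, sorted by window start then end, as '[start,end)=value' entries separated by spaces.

[6,11)=4 [13,26)=24

i=0 t=6 v=4: → [6,11); WM=−∞
i=1 t=13 v=1: → [13,18); WM=−∞
i=2 t=14 v=6: → [13,19); WM=12
i=3 t=15 v=4: → [13,20); WM=12
i=4 t=16 v=1: → [13,21); WM=12
i=5 t=20 v=8: → [13,25); WM=18
i=6 t=21 v=4: → [13,26); WM=18
i=7 t=8 v=7: DROP (t<18-3); WM=18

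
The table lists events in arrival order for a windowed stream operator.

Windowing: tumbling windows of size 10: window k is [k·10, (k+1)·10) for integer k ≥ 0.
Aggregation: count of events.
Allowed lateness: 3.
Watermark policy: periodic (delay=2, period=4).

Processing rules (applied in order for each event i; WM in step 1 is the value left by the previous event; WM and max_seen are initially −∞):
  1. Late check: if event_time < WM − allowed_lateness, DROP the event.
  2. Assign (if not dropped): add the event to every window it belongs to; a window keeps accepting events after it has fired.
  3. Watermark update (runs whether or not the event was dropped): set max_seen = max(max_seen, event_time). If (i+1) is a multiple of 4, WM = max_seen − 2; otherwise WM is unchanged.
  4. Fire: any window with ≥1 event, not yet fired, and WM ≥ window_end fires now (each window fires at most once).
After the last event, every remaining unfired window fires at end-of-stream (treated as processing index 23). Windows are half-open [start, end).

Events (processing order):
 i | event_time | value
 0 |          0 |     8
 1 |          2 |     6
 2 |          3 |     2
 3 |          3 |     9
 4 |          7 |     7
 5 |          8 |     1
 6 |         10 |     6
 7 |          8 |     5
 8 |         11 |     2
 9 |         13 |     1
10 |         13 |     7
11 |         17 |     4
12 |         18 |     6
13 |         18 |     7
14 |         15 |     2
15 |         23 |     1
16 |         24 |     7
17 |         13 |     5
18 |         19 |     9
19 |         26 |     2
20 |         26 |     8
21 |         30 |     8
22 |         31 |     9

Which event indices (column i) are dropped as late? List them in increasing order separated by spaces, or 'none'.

i=0 t=0 v=8: → [0,10); WM=−∞
i=1 t=2 v=6: → [0,10); WM=−∞
i=2 t=3 v=2: → [0,10); WM=−∞
i=3 t=3 v=9: → [0,10); WM=1
i=4 t=7 v=7: → [0,10); WM=1
i=5 t=8 v=1: → [0,10); WM=1
i=6 t=10 v=6: → [10,20); WM=1
i=7 t=8 v=5: → [0,10); WM=8
i=8 t=11 v=2: → [10,20); WM=8
i=9 t=13 v=1: → [10,20); WM=8
i=10 t=13 v=7: → [10,20); WM=8
i=11 t=17 v=4: → [10,20); WM=15; [0,10) fires=7
i=12 t=18 v=6: → [10,20); WM=15
i=13 t=18 v=7: → [10,20); WM=15
i=14 t=15 v=2: → [10,20); WM=15
i=15 t=23 v=1: → [20,30); WM=21; [10,20) fires=8
i=16 t=24 v=7: → [20,30); WM=21
i=17 t=13 v=5: DROP (t<21-3); WM=21
i=18 t=19 v=9: → [10,20); WM=21
i=19 t=26 v=2: → [20,30); WM=24
i=20 t=26 v=8: → [20,30); WM=24
i=21 t=30 v=8: → [30,40); WM=24
i=22 t=31 v=9: → [30,40); WM=24

17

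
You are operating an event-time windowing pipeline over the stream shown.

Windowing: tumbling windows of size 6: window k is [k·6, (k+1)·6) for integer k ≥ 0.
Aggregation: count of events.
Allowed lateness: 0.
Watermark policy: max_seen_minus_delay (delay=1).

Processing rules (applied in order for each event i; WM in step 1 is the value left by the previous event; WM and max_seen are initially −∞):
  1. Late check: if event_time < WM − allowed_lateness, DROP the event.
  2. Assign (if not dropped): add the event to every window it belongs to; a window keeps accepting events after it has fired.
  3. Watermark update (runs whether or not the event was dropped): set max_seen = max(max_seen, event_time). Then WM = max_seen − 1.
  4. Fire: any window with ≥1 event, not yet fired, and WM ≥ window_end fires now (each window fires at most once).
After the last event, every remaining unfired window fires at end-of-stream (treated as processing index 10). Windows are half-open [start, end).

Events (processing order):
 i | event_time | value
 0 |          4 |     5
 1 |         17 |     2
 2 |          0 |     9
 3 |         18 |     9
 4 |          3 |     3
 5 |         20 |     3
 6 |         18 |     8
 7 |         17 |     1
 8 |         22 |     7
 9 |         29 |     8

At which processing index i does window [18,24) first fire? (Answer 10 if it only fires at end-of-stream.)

9

i=0 t=4 v=5: → [0,6); WM=3
i=1 t=17 v=2: → [12,18); WM=16; [0,6) fires=1
i=2 t=0 v=9: DROP (t<16-0); WM=16
i=3 t=18 v=9: → [18,24); WM=17
i=4 t=3 v=3: DROP (t<17-0); WM=17
i=5 t=20 v=3: → [18,24); WM=19; [12,18) fires=1
i=6 t=18 v=8: DROP (t<19-0); WM=19
i=7 t=17 v=1: DROP (t<19-0); WM=19
i=8 t=22 v=7: → [18,24); WM=21
i=9 t=29 v=8: → [24,30); WM=28; [18,24) fires=3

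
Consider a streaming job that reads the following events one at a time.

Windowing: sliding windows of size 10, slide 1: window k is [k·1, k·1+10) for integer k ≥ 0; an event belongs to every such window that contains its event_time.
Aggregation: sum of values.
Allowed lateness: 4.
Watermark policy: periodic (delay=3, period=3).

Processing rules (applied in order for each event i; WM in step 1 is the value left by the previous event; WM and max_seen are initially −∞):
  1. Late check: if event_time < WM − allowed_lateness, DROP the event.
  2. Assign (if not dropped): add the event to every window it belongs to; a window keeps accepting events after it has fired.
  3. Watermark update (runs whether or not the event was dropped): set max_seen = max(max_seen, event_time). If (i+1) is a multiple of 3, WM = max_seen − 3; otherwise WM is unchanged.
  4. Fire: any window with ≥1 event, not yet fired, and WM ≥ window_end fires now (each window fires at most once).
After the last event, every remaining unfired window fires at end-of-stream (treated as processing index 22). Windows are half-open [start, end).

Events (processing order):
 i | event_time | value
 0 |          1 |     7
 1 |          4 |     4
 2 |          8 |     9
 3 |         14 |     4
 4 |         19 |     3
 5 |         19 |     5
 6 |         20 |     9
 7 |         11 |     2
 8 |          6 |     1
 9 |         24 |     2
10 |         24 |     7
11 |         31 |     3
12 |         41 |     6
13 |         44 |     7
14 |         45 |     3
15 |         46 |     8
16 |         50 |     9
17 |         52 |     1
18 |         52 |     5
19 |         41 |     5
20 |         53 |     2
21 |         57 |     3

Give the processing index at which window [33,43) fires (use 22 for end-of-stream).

17

i=0 t=1 v=7: → [1,11),[0,10); WM=−∞
i=1 t=4 v=4: → [4,14),[3,13),[2,12),[1,11),[0,10); WM=−∞
i=2 t=8 v=9: → [8,18),[7,17),[6,16),[5,15),[4,14),[3,13),[2,12),[1,11),[0,10); WM=5
i=3 t=14 v=4: → [14,24),[13,23),[12,22),[11,21),[10,20),[9,19),[8,18),[7,17),[6,16),[5,15); WM=5
i=4 t=19 v=3: → [19,29),[18,28),[17,27),[16,26),[15,25),[14,24),[13,23),[12,22),[11,21),[10,20); WM=5
i=5 t=19 v=5: → [19,29),[18,28),[17,27),[16,26),[15,25),[14,24),[13,23),[12,22),[11,21),[10,20); WM=16; [0,10) fires=20 [1,11) fires=20 [2,12) fires=13 [3,13) fires=13 [4,14) fires=13 [5,15) fires=13 [6,16) fires=13
i=6 t=20 v=9: → [20,30),[19,29),[18,28),[17,27),[16,26),[15,25),[14,24),[13,23),[12,22),[11,21); WM=16
i=7 t=11 v=2: DROP (t<16-4); WM=16
i=8 t=6 v=1: DROP (t<16-4); WM=17; [7,17) fires=13
i=9 t=24 v=2: → [24,34),[23,33),[22,32),[21,31),[20,30),[19,29),[18,28),[17,27),[16,26),[15,25); WM=17
i=10 t=24 v=7: → [24,34),[23,33),[22,32),[21,31),[20,30),[19,29),[18,28),[17,27),[16,26),[15,25); WM=17
i=11 t=31 v=3: → [31,41),[30,40),[29,39),[28,38),[27,37),[26,36),[25,35),[24,34),[23,33),[22,32); WM=28; [8,18) fires=13 [9,19) fires=4 [10,20) fires=12 [11,21) fires=21 [12,22) fires=21 [13,23) fires=21 [14,24) fires=21 [15,25) fires=26 [16,26) fires=26 [17,27) fires=26 [18,28) fires=26
i=12 t=41 v=6: → [41,51),[40,50),[39,49),[38,48),[37,47),[36,46),[35,45),[34,44),[33,43),[32,42); WM=28
i=13 t=44 v=7: → [44,54),[43,53),[42,52),[41,51),[40,50),[39,49),[38,48),[37,47),[36,46),[35,45); WM=28
i=14 t=45 v=3: → [45,55),[44,54),[43,53),[42,52),[41,51),[40,50),[39,49),[38,48),[37,47),[36,46); WM=42; [19,29) fires=26 [20,30) fires=18 [21,31) fires=9 [22,32) fires=12 [23,33) fires=12 [24,34) fires=12 [25,35) fires=3 [26,36) fires=3 [27,37) fires=3 [28,38) fires=3 [29,39) fires=3 [30,40) fires=3 [31,41) fires=3 [32,42) fires=6
i=15 t=46 v=8: → [46,56),[45,55),[44,54),[43,53),[42,52),[41,51),[40,50),[39,49),[38,48),[37,47); WM=42
i=16 t=50 v=9: → [50,60),[49,59),[48,58),[47,57),[46,56),[45,55),[44,54),[43,53),[42,52),[41,51); WM=42
i=17 t=52 v=1: → [52,62),[51,61),[50,60),[49,59),[48,58),[47,57),[46,56),[45,55),[44,54),[43,53); WM=49; [33,43) fires=6 [34,44) fires=6 [35,45) fires=13 [36,46) fires=16 [37,47) fires=24 [38,48) fires=24 [39,49) fires=24
i=18 t=52 v=5: → [52,62),[51,61),[50,60),[49,59),[48,58),[47,57),[46,56),[45,55),[44,54),[43,53); WM=49
i=19 t=41 v=5: DROP (t<49-4); WM=49
i=20 t=53 v=2: → [53,63),[52,62),[51,61),[50,60),[49,59),[48,58),[47,57),[46,56),[45,55),[44,54); WM=50; [40,50) fires=24
i=21 t=57 v=3: → [57,67),[56,66),[55,65),[54,64),[53,63),[52,62),[51,61),[50,60),[49,59),[48,58); WM=50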